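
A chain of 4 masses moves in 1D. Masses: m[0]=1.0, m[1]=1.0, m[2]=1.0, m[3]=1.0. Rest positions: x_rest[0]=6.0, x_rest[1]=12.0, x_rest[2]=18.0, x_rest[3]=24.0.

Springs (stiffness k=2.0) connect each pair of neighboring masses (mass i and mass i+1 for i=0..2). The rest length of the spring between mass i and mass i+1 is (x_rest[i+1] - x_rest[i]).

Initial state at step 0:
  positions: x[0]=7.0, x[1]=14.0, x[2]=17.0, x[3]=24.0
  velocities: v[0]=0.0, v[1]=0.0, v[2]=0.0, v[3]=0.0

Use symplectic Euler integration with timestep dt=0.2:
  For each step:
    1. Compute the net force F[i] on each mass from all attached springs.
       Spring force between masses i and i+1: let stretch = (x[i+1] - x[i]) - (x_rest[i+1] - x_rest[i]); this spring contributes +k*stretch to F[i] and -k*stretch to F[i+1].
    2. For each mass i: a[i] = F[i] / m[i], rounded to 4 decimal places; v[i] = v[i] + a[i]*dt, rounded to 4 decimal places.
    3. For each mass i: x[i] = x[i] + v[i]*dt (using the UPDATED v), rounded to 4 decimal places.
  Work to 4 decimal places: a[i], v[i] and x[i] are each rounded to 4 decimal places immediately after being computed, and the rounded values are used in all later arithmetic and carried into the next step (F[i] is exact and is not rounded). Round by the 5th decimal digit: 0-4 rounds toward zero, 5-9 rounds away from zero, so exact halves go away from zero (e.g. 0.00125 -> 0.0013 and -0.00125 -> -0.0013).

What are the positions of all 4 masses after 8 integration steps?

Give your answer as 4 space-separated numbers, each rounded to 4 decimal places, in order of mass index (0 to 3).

Step 0: x=[7.0000 14.0000 17.0000 24.0000] v=[0.0000 0.0000 0.0000 0.0000]
Step 1: x=[7.0800 13.6800 17.3200 23.9200] v=[0.4000 -1.6000 1.6000 -0.4000]
Step 2: x=[7.2080 13.1232 17.8768 23.7920] v=[0.6400 -2.7840 2.7840 -0.6400]
Step 3: x=[7.3292 12.4735 18.5265 23.6708] v=[0.6061 -3.2486 3.2486 -0.6061]
Step 4: x=[7.3820 11.8965 19.1035 23.6180] v=[0.2638 -2.8851 2.8851 -0.2638]
Step 5: x=[7.3159 11.5349 19.4651 23.6841] v=[-0.3304 -1.8081 1.8081 0.3304]
Step 6: x=[7.1073 11.4702 19.5298 23.8927] v=[-1.0428 -0.3236 0.3236 1.0428]
Step 7: x=[6.7678 11.7012 19.2988 24.2322] v=[-1.6976 1.1551 -1.1551 1.6976]
Step 8: x=[6.3430 12.1454 18.8546 24.6570] v=[-2.1242 2.2208 -2.2208 2.1242]

Answer: 6.3430 12.1454 18.8546 24.6570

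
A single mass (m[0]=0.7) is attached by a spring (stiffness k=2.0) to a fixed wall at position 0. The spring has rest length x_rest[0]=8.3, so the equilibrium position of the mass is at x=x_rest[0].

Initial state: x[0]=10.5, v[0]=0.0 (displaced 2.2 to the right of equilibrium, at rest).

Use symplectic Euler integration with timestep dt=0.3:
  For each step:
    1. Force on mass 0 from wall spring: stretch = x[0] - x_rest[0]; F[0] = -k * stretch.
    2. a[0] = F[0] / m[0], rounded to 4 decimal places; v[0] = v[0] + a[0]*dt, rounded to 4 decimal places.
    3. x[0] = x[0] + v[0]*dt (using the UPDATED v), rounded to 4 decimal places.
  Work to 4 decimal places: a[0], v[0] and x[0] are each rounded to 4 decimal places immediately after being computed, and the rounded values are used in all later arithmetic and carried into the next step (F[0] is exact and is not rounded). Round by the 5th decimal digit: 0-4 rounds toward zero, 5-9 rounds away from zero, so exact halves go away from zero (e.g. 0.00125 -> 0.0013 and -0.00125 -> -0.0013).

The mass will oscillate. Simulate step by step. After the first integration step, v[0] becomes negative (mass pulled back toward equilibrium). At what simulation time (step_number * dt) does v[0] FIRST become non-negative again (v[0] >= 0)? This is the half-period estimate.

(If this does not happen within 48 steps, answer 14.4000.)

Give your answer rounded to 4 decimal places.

Answer: 2.1000

Derivation:
Step 0: x=[10.5000] v=[0.0000]
Step 1: x=[9.9343] v=[-1.8857]
Step 2: x=[8.9484] v=[-3.2865]
Step 3: x=[7.7957] v=[-3.8423]
Step 4: x=[6.7727] v=[-3.4100]
Step 5: x=[6.1424] v=[-2.1009]
Step 6: x=[6.0670] v=[-0.2515]
Step 7: x=[6.5658] v=[1.6625]
First v>=0 after going negative at step 7, time=2.1000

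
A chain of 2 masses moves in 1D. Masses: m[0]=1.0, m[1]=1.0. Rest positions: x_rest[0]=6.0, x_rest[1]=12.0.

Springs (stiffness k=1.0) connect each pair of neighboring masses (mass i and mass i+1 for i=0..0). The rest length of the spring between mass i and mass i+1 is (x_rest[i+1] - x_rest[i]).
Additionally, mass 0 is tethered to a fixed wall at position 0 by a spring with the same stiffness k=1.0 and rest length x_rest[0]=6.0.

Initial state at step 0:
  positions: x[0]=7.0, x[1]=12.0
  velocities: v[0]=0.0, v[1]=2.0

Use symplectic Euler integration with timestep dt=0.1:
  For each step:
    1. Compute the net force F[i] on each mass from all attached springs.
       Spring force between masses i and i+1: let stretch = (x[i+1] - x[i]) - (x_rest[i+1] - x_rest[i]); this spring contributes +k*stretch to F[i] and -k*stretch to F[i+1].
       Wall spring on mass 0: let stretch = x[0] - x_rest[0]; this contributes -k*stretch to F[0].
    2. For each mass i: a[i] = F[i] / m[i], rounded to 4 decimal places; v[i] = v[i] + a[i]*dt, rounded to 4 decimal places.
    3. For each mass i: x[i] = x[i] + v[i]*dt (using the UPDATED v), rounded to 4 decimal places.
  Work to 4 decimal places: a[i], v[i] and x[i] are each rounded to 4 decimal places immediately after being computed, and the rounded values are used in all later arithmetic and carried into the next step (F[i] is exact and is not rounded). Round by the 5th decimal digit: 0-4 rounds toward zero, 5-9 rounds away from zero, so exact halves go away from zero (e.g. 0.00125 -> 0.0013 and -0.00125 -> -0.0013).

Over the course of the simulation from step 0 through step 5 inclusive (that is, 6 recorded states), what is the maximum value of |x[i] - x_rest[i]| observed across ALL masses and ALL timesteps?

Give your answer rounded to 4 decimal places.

Answer: 1.1007

Derivation:
Step 0: x=[7.0000 12.0000] v=[0.0000 2.0000]
Step 1: x=[6.9800 12.2100] v=[-0.2000 2.1000]
Step 2: x=[6.9425 12.4277] v=[-0.3750 2.1770]
Step 3: x=[6.8904 12.6506] v=[-0.5207 2.2285]
Step 4: x=[6.8270 12.8759] v=[-0.6337 2.2525]
Step 5: x=[6.7559 13.1007] v=[-0.7115 2.2476]
Max displacement = 1.1007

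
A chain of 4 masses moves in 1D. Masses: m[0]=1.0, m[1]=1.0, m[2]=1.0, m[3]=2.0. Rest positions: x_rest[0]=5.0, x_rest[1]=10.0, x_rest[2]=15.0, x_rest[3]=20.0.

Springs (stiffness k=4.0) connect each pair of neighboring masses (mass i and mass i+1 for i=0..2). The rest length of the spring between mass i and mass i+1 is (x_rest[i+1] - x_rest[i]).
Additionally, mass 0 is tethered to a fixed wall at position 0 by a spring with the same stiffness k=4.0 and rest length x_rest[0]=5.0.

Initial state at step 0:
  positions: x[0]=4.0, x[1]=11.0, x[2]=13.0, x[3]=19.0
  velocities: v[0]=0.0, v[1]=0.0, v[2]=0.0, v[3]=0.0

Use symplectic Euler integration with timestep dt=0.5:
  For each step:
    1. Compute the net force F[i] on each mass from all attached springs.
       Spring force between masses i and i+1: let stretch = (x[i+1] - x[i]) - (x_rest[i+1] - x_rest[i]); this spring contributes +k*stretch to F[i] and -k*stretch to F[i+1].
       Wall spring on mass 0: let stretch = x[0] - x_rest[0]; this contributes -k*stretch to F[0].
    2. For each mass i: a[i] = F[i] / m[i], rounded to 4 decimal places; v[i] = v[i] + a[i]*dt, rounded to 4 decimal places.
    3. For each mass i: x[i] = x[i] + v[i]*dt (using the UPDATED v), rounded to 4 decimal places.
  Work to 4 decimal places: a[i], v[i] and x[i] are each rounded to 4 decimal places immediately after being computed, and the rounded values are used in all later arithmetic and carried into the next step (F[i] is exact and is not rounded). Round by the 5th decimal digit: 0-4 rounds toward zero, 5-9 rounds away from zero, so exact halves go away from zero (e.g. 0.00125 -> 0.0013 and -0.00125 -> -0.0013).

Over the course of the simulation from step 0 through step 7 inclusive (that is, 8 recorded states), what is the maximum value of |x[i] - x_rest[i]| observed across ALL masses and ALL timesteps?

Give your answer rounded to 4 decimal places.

Step 0: x=[4.0000 11.0000 13.0000 19.0000] v=[0.0000 0.0000 0.0000 0.0000]
Step 1: x=[7.0000 6.0000 17.0000 18.5000] v=[6.0000 -10.0000 8.0000 -1.0000]
Step 2: x=[2.0000 13.0000 11.5000 19.7500] v=[-10.0000 14.0000 -11.0000 2.5000]
Step 3: x=[6.0000 7.5000 15.7500 19.3750] v=[8.0000 -11.0000 8.5000 -0.7500]
Step 4: x=[5.5000 8.7500 15.3750 19.6875] v=[-1.0000 2.5000 -0.7500 0.6250]
Step 5: x=[2.7500 13.3750 12.6875 20.3438] v=[-5.5000 9.2500 -5.3750 1.3125]
Step 6: x=[7.8750 6.6875 18.3438 19.6719] v=[10.2500 -13.3750 11.3126 -1.3438]
Step 7: x=[3.9375 12.8438 13.6719 20.8360] v=[-7.8750 12.3126 -9.3438 2.3281]
Max displacement = 4.0000

Answer: 4.0000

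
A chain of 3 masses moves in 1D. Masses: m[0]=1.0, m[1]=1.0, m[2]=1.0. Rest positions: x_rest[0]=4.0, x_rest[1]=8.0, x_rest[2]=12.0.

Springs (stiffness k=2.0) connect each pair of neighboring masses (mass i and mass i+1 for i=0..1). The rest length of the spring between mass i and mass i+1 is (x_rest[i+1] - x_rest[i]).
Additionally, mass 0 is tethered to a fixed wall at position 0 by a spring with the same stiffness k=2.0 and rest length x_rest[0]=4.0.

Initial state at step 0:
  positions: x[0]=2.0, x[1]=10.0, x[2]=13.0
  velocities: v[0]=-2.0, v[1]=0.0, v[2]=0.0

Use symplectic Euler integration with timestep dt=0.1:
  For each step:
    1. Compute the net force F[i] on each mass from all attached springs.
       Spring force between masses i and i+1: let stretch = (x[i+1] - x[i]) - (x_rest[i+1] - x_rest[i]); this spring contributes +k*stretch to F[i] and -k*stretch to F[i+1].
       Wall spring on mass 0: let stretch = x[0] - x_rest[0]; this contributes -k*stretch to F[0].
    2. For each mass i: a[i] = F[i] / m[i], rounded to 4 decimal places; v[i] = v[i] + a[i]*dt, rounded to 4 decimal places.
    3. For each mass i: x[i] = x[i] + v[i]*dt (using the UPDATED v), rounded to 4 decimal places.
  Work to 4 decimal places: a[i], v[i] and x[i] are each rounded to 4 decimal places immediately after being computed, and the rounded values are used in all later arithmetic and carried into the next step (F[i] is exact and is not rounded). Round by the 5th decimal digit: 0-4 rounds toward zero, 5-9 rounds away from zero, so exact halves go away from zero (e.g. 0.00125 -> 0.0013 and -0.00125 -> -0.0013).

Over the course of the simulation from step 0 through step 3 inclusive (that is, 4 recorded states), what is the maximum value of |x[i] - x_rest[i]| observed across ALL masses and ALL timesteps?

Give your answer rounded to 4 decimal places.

Answer: 2.0800

Derivation:
Step 0: x=[2.0000 10.0000 13.0000] v=[-2.0000 0.0000 0.0000]
Step 1: x=[1.9200 9.9000 13.0200] v=[-0.8000 -1.0000 0.2000]
Step 2: x=[1.9612 9.7028 13.0576] v=[0.4120 -1.9720 0.3760]
Step 3: x=[2.1180 9.4179 13.1081] v=[1.5681 -2.8494 0.5050]
Max displacement = 2.0800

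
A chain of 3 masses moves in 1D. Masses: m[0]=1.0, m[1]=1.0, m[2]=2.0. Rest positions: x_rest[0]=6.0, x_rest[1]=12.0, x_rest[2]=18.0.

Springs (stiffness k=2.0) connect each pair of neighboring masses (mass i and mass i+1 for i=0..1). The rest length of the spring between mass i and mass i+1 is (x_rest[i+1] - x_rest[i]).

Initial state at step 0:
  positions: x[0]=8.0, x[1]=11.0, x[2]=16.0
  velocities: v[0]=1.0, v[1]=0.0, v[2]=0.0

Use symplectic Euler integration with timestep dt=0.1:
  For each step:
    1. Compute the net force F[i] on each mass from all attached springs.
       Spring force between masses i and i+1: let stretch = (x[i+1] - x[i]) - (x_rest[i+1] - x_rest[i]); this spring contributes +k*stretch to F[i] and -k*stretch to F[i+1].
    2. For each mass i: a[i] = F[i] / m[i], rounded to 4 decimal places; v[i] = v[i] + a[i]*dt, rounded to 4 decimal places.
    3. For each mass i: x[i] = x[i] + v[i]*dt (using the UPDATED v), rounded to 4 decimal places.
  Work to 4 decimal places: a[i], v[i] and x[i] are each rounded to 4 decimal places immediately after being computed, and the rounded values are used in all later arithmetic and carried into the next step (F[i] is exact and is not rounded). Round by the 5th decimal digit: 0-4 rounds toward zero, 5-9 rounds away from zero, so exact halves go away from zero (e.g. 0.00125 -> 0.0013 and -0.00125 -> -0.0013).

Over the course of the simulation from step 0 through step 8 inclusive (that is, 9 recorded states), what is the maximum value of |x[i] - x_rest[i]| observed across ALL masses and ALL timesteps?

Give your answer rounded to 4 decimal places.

Answer: 2.0400

Derivation:
Step 0: x=[8.0000 11.0000 16.0000] v=[1.0000 0.0000 0.0000]
Step 1: x=[8.0400 11.0400 16.0100] v=[0.4000 0.4000 0.1000]
Step 2: x=[8.0200 11.1194 16.0303] v=[-0.2000 0.7940 0.2030]
Step 3: x=[7.9420 11.2350 16.0615] v=[-0.7801 1.1563 0.3119]
Step 4: x=[7.8099 11.3813 16.1044] v=[-1.3215 1.4630 0.4293]
Step 5: x=[7.6292 11.5506 16.1601] v=[-1.8072 1.6933 0.5570]
Step 6: x=[7.4069 11.7337 16.2297] v=[-2.2229 1.8309 0.6961]
Step 7: x=[7.1512 11.9202 16.3144] v=[-2.5575 1.8647 0.8465]
Step 8: x=[6.8708 12.0992 16.4151] v=[-2.8037 1.7897 1.0071]
Max displacement = 2.0400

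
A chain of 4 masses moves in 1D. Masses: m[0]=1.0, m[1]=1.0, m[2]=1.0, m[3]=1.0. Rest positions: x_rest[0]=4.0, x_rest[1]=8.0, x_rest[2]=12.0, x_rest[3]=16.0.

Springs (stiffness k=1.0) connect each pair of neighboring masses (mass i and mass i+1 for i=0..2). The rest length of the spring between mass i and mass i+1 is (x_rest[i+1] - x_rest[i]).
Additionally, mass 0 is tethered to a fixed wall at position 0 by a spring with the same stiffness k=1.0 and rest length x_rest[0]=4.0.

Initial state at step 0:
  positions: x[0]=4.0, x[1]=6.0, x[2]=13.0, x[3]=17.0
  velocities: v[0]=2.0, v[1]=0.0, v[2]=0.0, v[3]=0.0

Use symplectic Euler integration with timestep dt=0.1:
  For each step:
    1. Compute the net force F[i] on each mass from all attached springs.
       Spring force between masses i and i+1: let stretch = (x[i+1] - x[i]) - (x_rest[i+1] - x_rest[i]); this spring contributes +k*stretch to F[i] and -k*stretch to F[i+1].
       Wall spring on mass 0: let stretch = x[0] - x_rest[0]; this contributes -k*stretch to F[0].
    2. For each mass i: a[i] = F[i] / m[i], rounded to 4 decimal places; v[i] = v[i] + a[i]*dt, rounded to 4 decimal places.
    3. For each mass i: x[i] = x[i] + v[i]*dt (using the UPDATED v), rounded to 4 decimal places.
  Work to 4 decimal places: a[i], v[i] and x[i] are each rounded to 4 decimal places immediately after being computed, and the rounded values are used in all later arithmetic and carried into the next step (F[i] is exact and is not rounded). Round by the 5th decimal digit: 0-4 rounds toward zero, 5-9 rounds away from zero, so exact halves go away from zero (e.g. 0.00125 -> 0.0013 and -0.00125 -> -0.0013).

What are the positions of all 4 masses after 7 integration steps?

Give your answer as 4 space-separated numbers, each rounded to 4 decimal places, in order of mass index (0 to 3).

Answer: 4.7350 7.3235 12.2929 16.9651

Derivation:
Step 0: x=[4.0000 6.0000 13.0000 17.0000] v=[2.0000 0.0000 0.0000 0.0000]
Step 1: x=[4.1800 6.0500 12.9700 17.0000] v=[1.8000 0.5000 -0.3000 0.0000]
Step 2: x=[4.3369 6.1505 12.9111 16.9997] v=[1.5690 1.0050 -0.5890 -0.0030]
Step 3: x=[4.4686 6.3005 12.8255 16.9985] v=[1.3167 1.4997 -0.8562 -0.0119]
Step 4: x=[4.5739 6.4974 12.7164 16.9956] v=[1.0530 1.9690 -1.0914 -0.0292]
Step 5: x=[4.6527 6.7373 12.5879 16.9899] v=[0.7880 2.3986 -1.2854 -0.0571]
Step 6: x=[4.7058 7.0148 12.4449 16.9802] v=[0.5312 2.7752 -1.4303 -0.0973]
Step 7: x=[4.7350 7.3235 12.2929 16.9651] v=[0.2915 3.0873 -1.5198 -0.1508]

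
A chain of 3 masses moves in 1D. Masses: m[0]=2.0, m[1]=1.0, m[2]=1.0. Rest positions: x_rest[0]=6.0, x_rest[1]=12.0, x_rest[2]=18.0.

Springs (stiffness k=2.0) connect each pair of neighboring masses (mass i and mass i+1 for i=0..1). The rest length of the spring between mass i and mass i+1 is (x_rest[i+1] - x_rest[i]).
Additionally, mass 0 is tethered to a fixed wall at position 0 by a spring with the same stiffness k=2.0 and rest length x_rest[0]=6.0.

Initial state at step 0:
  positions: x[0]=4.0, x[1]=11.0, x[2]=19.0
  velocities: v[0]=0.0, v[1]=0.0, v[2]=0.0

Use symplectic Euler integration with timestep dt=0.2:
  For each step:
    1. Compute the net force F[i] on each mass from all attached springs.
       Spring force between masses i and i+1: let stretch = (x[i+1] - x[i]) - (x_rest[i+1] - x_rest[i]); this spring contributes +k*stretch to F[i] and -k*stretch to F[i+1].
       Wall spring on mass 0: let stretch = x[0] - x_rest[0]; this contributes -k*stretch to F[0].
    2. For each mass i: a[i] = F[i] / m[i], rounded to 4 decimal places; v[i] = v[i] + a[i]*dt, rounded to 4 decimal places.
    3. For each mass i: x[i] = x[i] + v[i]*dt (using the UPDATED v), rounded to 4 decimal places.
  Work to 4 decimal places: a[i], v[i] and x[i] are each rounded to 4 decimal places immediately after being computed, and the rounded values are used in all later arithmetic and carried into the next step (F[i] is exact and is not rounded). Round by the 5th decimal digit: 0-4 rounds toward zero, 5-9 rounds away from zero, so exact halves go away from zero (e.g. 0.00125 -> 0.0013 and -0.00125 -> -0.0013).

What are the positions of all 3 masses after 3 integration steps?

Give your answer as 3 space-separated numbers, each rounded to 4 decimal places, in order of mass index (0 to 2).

Answer: 4.6879 11.4036 18.1332

Derivation:
Step 0: x=[4.0000 11.0000 19.0000] v=[0.0000 0.0000 0.0000]
Step 1: x=[4.1200 11.0800 18.8400] v=[0.6000 0.4000 -0.8000]
Step 2: x=[4.3536 11.2240 18.5392] v=[1.1680 0.7200 -1.5040]
Step 3: x=[4.6879 11.4036 18.1332] v=[1.6714 0.8979 -2.0301]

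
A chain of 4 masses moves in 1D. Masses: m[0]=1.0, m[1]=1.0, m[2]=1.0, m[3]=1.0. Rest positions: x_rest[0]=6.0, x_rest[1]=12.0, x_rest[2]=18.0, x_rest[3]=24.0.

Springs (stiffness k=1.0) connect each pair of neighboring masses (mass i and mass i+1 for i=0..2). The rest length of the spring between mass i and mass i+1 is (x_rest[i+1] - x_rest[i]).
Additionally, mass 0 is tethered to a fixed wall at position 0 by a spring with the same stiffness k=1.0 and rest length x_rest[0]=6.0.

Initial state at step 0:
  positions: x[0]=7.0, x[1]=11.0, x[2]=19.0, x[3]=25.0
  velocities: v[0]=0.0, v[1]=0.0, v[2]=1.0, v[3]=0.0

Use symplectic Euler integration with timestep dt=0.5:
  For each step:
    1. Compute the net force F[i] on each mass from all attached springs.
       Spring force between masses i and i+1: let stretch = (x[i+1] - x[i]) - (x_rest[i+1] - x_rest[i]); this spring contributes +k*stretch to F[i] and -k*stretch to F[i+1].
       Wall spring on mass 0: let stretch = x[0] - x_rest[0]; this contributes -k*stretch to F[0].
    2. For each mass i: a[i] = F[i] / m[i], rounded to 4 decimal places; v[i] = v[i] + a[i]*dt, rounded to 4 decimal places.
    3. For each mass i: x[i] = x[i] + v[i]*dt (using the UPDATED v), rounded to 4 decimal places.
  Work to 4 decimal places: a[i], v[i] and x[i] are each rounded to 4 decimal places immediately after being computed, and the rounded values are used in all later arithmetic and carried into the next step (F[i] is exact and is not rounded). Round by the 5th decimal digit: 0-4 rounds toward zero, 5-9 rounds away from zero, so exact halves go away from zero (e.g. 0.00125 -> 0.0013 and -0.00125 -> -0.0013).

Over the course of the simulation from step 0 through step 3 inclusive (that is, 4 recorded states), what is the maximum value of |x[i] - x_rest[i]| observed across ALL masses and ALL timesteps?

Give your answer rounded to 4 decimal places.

Step 0: x=[7.0000 11.0000 19.0000 25.0000] v=[0.0000 0.0000 1.0000 0.0000]
Step 1: x=[6.2500 12.0000 19.0000 25.0000] v=[-1.5000 2.0000 0.0000 0.0000]
Step 2: x=[5.3750 13.3125 18.7500 25.0000] v=[-1.7500 2.6250 -0.5000 0.0000]
Step 3: x=[5.1406 14.0000 18.7031 24.9375] v=[-0.4688 1.3750 -0.0938 -0.1250]
Max displacement = 2.0000

Answer: 2.0000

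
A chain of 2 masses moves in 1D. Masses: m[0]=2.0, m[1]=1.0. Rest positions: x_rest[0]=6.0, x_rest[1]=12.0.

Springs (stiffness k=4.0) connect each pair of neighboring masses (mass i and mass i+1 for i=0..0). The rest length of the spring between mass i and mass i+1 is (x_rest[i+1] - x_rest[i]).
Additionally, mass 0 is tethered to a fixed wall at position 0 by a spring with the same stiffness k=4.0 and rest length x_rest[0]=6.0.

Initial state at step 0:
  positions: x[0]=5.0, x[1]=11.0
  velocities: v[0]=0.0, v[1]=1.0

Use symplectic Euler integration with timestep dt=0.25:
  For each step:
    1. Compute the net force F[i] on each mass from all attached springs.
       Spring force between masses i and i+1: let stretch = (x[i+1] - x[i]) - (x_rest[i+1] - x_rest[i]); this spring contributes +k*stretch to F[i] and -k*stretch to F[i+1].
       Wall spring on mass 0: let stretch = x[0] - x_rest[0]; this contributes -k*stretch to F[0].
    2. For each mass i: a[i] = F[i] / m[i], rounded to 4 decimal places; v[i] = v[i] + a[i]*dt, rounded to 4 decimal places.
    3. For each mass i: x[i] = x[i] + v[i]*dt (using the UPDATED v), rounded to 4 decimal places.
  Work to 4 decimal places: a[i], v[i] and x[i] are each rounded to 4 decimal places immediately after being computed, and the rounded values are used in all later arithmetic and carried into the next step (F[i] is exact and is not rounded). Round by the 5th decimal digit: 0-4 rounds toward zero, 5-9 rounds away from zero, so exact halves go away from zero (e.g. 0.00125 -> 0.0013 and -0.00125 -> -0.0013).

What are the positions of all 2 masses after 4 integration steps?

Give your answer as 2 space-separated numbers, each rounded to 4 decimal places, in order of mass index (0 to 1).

Step 0: x=[5.0000 11.0000] v=[0.0000 1.0000]
Step 1: x=[5.1250 11.2500] v=[0.5000 1.0000]
Step 2: x=[5.3750 11.4688] v=[1.0000 0.8750]
Step 3: x=[5.7149 11.6641] v=[1.3594 0.7812]
Step 4: x=[6.0841 11.8721] v=[1.4766 0.8320]

Answer: 6.0841 11.8721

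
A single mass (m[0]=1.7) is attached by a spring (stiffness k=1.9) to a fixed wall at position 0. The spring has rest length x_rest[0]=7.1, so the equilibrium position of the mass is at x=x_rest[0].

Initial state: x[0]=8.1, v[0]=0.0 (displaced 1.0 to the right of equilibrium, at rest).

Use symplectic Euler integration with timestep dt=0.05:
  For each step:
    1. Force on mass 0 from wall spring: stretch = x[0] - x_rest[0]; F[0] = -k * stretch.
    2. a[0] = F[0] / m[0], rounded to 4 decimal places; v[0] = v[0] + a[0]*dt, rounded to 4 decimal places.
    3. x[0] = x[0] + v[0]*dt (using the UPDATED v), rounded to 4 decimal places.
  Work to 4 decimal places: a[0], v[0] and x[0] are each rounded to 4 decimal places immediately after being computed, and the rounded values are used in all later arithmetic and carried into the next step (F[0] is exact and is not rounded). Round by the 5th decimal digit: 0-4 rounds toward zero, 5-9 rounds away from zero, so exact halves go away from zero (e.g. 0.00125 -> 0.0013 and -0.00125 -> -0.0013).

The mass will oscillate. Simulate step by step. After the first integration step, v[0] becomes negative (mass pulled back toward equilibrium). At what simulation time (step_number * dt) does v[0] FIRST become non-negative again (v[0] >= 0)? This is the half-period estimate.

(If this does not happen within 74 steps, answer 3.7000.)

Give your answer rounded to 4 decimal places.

Answer: 3.0000

Derivation:
Step 0: x=[8.1000] v=[0.0000]
Step 1: x=[8.0972] v=[-0.0559]
Step 2: x=[8.0916] v=[-0.1116]
Step 3: x=[8.0833] v=[-0.1670]
Step 4: x=[8.0722] v=[-0.2220]
Step 5: x=[8.0584] v=[-0.2763]
Step 6: x=[8.0419] v=[-0.3299]
Step 7: x=[8.0228] v=[-0.3825]
Step 8: x=[8.0011] v=[-0.4341]
Step 9: x=[7.9769] v=[-0.4845]
Step 10: x=[7.9502] v=[-0.5335]
Step 11: x=[7.9212] v=[-0.5810]
Step 12: x=[7.8899] v=[-0.6269]
Step 13: x=[7.8564] v=[-0.6710]
Step 14: x=[7.8207] v=[-0.7133]
Step 15: x=[7.7830] v=[-0.7536]
Step 16: x=[7.7434] v=[-0.7918]
Step 17: x=[7.7020] v=[-0.8278]
Step 18: x=[7.6589] v=[-0.8614]
Step 19: x=[7.6143] v=[-0.8926]
Step 20: x=[7.5682] v=[-0.9213]
Step 21: x=[7.5208] v=[-0.9475]
Step 22: x=[7.4723] v=[-0.9710]
Step 23: x=[7.4227] v=[-0.9918]
Step 24: x=[7.3722] v=[-1.0098]
Step 25: x=[7.3210] v=[-1.0250]
Step 26: x=[7.2691] v=[-1.0374]
Step 27: x=[7.2168] v=[-1.0469]
Step 28: x=[7.1641] v=[-1.0534]
Step 29: x=[7.1113] v=[-1.0570]
Step 30: x=[7.0584] v=[-1.0576]
Step 31: x=[7.0056] v=[-1.0553]
Step 32: x=[6.9531] v=[-1.0500]
Step 33: x=[6.9010] v=[-1.0418]
Step 34: x=[6.8495] v=[-1.0307]
Step 35: x=[6.7987] v=[-1.0167]
Step 36: x=[6.7487] v=[-0.9999]
Step 37: x=[6.6997] v=[-0.9803]
Step 38: x=[6.6518] v=[-0.9579]
Step 39: x=[6.6052] v=[-0.9329]
Step 40: x=[6.5599] v=[-0.9053]
Step 41: x=[6.5161] v=[-0.8751]
Step 42: x=[6.4740] v=[-0.8425]
Step 43: x=[6.4336] v=[-0.8075]
Step 44: x=[6.3951] v=[-0.7703]
Step 45: x=[6.3586] v=[-0.7309]
Step 46: x=[6.3241] v=[-0.6895]
Step 47: x=[6.2918] v=[-0.6461]
Step 48: x=[6.2618] v=[-0.6009]
Step 49: x=[6.2341] v=[-0.5541]
Step 50: x=[6.2088] v=[-0.5057]
Step 51: x=[6.1860] v=[-0.4559]
Step 52: x=[6.1658] v=[-0.4048]
Step 53: x=[6.1482] v=[-0.3526]
Step 54: x=[6.1332] v=[-0.2994]
Step 55: x=[6.1209] v=[-0.2454]
Step 56: x=[6.1114] v=[-0.1907]
Step 57: x=[6.1046] v=[-0.1355]
Step 58: x=[6.1006] v=[-0.0799]
Step 59: x=[6.0994] v=[-0.0241]
Step 60: x=[6.1010] v=[0.0318]
First v>=0 after going negative at step 60, time=3.0000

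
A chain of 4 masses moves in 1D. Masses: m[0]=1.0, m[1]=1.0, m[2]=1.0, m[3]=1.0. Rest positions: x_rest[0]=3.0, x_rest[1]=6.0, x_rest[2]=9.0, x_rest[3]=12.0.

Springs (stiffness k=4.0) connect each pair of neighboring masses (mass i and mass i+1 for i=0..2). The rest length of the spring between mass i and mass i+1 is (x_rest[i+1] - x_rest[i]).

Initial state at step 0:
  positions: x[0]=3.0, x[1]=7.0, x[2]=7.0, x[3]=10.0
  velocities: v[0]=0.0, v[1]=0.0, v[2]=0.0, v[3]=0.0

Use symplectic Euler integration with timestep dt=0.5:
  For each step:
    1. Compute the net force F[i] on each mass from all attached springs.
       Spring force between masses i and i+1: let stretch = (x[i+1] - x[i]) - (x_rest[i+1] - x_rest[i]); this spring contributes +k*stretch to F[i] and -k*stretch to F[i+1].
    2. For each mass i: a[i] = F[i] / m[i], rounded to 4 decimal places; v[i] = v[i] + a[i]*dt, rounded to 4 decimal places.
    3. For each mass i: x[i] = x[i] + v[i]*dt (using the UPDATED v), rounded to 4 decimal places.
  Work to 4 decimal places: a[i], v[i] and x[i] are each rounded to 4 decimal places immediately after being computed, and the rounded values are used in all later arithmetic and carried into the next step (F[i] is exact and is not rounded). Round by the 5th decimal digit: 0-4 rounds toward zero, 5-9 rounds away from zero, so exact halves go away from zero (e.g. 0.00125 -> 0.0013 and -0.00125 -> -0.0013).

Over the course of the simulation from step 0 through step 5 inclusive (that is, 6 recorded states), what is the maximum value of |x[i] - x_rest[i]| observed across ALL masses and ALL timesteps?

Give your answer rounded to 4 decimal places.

Step 0: x=[3.0000 7.0000 7.0000 10.0000] v=[0.0000 0.0000 0.0000 0.0000]
Step 1: x=[4.0000 3.0000 10.0000 10.0000] v=[2.0000 -8.0000 6.0000 0.0000]
Step 2: x=[1.0000 7.0000 6.0000 13.0000] v=[-6.0000 8.0000 -8.0000 6.0000]
Step 3: x=[1.0000 4.0000 10.0000 12.0000] v=[0.0000 -6.0000 8.0000 -2.0000]
Step 4: x=[1.0000 4.0000 10.0000 12.0000] v=[0.0000 0.0000 0.0000 0.0000]
Step 5: x=[1.0000 7.0000 6.0000 13.0000] v=[0.0000 6.0000 -8.0000 2.0000]
Max displacement = 3.0000

Answer: 3.0000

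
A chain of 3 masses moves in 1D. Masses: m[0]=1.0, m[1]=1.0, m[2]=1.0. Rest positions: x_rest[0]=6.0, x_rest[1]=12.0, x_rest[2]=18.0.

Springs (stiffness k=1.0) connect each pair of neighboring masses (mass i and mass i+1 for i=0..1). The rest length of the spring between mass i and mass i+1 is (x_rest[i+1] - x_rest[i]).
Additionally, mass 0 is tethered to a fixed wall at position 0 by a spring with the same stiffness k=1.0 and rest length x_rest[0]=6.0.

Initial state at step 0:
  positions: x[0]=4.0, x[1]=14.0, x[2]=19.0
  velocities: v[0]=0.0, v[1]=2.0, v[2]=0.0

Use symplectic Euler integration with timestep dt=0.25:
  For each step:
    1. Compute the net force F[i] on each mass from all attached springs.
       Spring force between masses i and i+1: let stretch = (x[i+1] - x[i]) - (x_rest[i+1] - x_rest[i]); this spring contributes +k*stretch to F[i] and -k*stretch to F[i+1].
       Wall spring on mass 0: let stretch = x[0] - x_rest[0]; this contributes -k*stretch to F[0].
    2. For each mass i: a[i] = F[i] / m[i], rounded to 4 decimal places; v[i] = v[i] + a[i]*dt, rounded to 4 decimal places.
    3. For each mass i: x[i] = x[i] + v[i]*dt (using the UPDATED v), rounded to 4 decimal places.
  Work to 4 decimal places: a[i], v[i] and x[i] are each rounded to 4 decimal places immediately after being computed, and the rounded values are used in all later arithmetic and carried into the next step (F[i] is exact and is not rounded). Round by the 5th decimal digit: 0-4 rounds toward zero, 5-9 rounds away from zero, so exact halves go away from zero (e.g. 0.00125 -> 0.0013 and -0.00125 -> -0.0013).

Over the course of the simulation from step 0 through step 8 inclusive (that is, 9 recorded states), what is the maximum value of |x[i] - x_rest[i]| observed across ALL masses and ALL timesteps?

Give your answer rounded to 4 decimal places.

Step 0: x=[4.0000 14.0000 19.0000] v=[0.0000 2.0000 0.0000]
Step 1: x=[4.3750 14.1875 19.0625] v=[1.5000 0.7500 0.2500]
Step 2: x=[5.0899 14.0664 19.1953] v=[2.8594 -0.4844 0.5313]
Step 3: x=[6.0477 13.7048 19.3826] v=[3.8311 -1.4463 0.7491]
Step 4: x=[7.1061 13.2195 19.5900] v=[4.2335 -1.9411 0.8297]
Step 5: x=[8.1024 12.7503 19.7743] v=[3.9853 -1.8768 0.7371]
Step 6: x=[8.8828 12.4296 19.8946] v=[3.1217 -1.2828 0.4811]
Step 7: x=[9.3297 12.3538 19.9233] v=[1.7877 -0.3033 0.1149]
Step 8: x=[9.3825 12.5621 19.8539] v=[0.2113 0.8331 -0.2775]
Max displacement = 3.3825

Answer: 3.3825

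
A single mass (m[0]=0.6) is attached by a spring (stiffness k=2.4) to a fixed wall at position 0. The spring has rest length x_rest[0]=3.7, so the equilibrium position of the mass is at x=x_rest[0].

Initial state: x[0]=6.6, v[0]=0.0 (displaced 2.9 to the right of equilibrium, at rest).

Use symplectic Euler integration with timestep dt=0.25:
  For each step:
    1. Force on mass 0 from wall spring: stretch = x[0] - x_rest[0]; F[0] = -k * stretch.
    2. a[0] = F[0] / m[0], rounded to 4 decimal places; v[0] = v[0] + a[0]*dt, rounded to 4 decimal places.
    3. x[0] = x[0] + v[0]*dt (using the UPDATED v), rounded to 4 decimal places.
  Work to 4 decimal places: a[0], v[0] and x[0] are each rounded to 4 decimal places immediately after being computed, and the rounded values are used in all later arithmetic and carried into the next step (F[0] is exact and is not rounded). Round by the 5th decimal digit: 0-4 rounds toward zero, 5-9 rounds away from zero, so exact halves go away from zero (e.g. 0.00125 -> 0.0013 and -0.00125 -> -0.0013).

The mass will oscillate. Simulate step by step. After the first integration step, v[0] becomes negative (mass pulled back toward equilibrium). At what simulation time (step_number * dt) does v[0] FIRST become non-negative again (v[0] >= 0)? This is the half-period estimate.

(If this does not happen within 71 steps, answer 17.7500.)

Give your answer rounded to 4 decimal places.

Step 0: x=[6.6000] v=[0.0000]
Step 1: x=[5.8750] v=[-2.9000]
Step 2: x=[4.6063] v=[-5.0750]
Step 3: x=[3.1110] v=[-5.9813]
Step 4: x=[1.7629] v=[-5.3923]
Step 5: x=[0.8991] v=[-3.4552]
Step 6: x=[0.7355] v=[-0.6543]
Step 7: x=[1.3131] v=[2.3102]
First v>=0 after going negative at step 7, time=1.7500

Answer: 1.7500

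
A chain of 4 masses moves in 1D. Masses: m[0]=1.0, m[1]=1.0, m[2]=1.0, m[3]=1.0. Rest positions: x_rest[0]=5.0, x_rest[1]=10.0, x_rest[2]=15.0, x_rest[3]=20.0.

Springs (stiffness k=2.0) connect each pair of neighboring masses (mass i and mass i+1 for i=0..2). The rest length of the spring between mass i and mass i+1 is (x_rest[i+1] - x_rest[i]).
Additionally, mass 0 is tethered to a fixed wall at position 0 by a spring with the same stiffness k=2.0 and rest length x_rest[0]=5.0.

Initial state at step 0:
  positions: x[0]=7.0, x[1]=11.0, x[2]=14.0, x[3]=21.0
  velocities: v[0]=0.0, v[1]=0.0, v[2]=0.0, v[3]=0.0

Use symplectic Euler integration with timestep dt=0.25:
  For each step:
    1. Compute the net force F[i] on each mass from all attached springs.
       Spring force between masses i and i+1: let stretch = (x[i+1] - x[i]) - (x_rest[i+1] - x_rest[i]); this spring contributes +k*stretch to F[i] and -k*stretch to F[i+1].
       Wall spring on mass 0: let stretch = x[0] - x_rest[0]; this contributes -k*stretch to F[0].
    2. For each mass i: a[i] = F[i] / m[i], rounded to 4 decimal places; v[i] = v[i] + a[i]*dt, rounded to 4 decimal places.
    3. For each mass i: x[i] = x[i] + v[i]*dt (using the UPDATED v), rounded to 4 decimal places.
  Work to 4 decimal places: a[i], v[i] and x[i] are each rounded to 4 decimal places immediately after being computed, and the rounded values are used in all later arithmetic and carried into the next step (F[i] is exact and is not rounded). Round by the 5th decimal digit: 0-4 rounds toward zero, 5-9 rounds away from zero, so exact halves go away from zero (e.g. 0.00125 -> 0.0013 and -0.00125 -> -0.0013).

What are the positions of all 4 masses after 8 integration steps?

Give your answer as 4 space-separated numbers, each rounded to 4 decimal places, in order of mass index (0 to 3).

Answer: 4.1295 9.9244 15.0225 21.0711

Derivation:
Step 0: x=[7.0000 11.0000 14.0000 21.0000] v=[0.0000 0.0000 0.0000 0.0000]
Step 1: x=[6.6250 10.8750 14.5000 20.7500] v=[-1.5000 -0.5000 2.0000 -1.0000]
Step 2: x=[5.9531 10.6719 15.3281 20.3438] v=[-2.6875 -0.8125 3.3125 -1.6250]
Step 3: x=[5.1269 10.4610 16.2012 19.9356] v=[-3.3047 -0.8438 3.4923 -1.6329]
Step 4: x=[4.3266 10.3008 16.8236 19.6856] v=[-3.2011 -0.6408 2.4894 -1.0001]
Step 5: x=[3.7323 10.2092 16.9884 19.7028] v=[-2.3773 -0.3665 0.6590 0.0689]
Step 6: x=[3.4811 10.1554 16.6451 20.0057] v=[-1.0050 -0.2154 -1.3734 1.2117]
Step 7: x=[3.6290 10.0785 15.9106 20.5136] v=[0.5916 -0.3077 -2.9380 2.0314]
Step 8: x=[4.1295 9.9244 15.0225 21.0711] v=[2.0019 -0.6164 -3.5526 2.2299]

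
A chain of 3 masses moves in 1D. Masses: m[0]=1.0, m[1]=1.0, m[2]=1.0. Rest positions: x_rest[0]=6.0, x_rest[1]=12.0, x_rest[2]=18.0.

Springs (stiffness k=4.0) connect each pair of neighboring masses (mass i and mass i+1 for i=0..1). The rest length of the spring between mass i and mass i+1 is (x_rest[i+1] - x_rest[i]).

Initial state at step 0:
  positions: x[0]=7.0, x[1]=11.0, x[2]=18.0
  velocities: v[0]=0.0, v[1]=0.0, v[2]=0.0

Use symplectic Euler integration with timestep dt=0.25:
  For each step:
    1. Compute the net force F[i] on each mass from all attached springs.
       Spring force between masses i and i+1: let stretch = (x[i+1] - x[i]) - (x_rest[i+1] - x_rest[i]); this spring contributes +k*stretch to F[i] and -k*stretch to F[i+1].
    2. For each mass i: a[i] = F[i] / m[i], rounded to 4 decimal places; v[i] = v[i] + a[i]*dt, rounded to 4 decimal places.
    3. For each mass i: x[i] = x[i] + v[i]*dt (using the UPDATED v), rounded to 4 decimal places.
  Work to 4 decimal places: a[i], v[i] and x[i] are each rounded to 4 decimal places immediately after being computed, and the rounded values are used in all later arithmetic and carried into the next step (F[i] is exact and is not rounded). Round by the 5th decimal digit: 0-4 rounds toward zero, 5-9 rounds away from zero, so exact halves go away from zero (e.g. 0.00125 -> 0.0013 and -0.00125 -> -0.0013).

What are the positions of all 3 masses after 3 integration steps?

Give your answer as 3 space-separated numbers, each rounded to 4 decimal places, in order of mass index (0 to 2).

Answer: 5.3438 13.1094 17.5469

Derivation:
Step 0: x=[7.0000 11.0000 18.0000] v=[0.0000 0.0000 0.0000]
Step 1: x=[6.5000 11.7500 17.7500] v=[-2.0000 3.0000 -1.0000]
Step 2: x=[5.8125 12.6875 17.5000] v=[-2.7500 3.7500 -1.0000]
Step 3: x=[5.3438 13.1094 17.5469] v=[-1.8750 1.6875 0.1875]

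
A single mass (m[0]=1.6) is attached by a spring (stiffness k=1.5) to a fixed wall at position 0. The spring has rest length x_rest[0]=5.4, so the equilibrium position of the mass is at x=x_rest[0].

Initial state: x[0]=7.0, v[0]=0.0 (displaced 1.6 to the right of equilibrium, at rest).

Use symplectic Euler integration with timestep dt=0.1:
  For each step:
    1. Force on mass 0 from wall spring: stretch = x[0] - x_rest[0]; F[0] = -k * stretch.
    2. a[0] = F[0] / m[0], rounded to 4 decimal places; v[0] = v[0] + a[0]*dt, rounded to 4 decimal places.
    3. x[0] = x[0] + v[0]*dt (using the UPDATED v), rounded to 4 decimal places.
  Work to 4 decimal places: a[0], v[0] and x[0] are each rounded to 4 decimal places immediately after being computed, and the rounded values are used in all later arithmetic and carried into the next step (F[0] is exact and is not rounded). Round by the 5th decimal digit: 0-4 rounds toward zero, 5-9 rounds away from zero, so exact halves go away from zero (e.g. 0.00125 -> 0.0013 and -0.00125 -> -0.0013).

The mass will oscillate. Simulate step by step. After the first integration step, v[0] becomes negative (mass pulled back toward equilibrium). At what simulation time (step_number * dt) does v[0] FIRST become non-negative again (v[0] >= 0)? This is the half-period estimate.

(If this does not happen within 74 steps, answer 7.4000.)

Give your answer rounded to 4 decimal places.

Answer: 3.3000

Derivation:
Step 0: x=[7.0000] v=[0.0000]
Step 1: x=[6.9850] v=[-0.1500]
Step 2: x=[6.9551] v=[-0.2986]
Step 3: x=[6.9107] v=[-0.4444]
Step 4: x=[6.8521] v=[-0.5860]
Step 5: x=[6.7799] v=[-0.7221]
Step 6: x=[6.6948] v=[-0.8515]
Step 7: x=[6.5975] v=[-0.9729]
Step 8: x=[6.4890] v=[-1.0852]
Step 9: x=[6.3703] v=[-1.1873]
Step 10: x=[6.2425] v=[-1.2783]
Step 11: x=[6.1068] v=[-1.3573]
Step 12: x=[5.9644] v=[-1.4236]
Step 13: x=[5.8168] v=[-1.4765]
Step 14: x=[5.6652] v=[-1.5156]
Step 15: x=[5.5112] v=[-1.5405]
Step 16: x=[5.3561] v=[-1.5509]
Step 17: x=[5.2014] v=[-1.5468]
Step 18: x=[5.0486] v=[-1.5282]
Step 19: x=[4.8991] v=[-1.4953]
Step 20: x=[4.7543] v=[-1.4483]
Step 21: x=[4.6155] v=[-1.3878]
Step 22: x=[4.4841] v=[-1.3143]
Step 23: x=[4.3613] v=[-1.2284]
Step 24: x=[4.2482] v=[-1.1310]
Step 25: x=[4.1459] v=[-1.0230]
Step 26: x=[4.0554] v=[-0.9054]
Step 27: x=[3.9775] v=[-0.7793]
Step 28: x=[3.9129] v=[-0.6459]
Step 29: x=[3.8623] v=[-0.5065]
Step 30: x=[3.8261] v=[-0.3623]
Step 31: x=[3.8046] v=[-0.2148]
Step 32: x=[3.7981] v=[-0.0652]
Step 33: x=[3.8066] v=[0.0850]
First v>=0 after going negative at step 33, time=3.3000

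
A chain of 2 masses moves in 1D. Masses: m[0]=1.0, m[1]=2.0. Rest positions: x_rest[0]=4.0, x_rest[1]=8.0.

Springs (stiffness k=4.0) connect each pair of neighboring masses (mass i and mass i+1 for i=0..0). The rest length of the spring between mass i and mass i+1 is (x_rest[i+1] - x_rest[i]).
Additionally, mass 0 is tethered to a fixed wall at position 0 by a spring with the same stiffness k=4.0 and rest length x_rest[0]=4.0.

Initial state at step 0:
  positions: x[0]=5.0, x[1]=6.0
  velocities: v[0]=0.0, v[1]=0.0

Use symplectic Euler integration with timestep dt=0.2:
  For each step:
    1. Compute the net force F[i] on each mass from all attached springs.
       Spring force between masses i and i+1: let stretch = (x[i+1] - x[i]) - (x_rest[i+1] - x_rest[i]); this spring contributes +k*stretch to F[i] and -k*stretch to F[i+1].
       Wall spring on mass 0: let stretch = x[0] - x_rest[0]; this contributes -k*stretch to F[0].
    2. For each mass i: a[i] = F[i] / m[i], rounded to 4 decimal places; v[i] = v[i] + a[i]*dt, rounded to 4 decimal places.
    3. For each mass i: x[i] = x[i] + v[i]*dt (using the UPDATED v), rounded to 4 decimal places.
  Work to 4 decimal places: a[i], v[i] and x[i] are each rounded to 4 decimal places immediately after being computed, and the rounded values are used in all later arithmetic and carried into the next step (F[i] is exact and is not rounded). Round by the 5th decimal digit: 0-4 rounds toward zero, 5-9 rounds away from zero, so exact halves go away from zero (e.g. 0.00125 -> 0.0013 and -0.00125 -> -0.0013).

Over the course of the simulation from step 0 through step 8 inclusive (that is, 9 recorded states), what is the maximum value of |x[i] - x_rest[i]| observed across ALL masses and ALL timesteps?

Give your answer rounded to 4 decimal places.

Step 0: x=[5.0000 6.0000] v=[0.0000 0.0000]
Step 1: x=[4.3600 6.2400] v=[-3.2000 1.2000]
Step 2: x=[3.3232 6.6496] v=[-5.1840 2.0480]
Step 3: x=[2.2869 7.1131] v=[-5.1814 2.3174]
Step 4: x=[1.6569 7.5105] v=[-3.1500 1.9869]
Step 5: x=[1.6984 7.7596] v=[0.2074 1.2455]
Step 6: x=[2.4379 7.8438] v=[3.6976 0.4210]
Step 7: x=[3.6523 7.8155] v=[6.0720 -0.1414]
Step 8: x=[4.9484 7.7742] v=[6.4807 -0.2067]
Max displacement = 2.3431

Answer: 2.3431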